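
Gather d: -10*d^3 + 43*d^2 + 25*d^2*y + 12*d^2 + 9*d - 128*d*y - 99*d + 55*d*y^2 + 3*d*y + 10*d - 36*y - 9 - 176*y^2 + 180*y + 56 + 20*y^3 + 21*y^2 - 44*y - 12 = -10*d^3 + d^2*(25*y + 55) + d*(55*y^2 - 125*y - 80) + 20*y^3 - 155*y^2 + 100*y + 35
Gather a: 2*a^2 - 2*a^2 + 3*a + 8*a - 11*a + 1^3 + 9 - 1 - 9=0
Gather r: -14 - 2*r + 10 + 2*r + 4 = 0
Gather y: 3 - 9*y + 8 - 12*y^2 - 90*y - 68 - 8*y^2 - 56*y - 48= -20*y^2 - 155*y - 105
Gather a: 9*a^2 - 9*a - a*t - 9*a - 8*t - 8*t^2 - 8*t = 9*a^2 + a*(-t - 18) - 8*t^2 - 16*t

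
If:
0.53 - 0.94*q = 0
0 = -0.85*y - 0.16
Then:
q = 0.56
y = -0.19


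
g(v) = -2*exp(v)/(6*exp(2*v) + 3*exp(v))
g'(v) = -2*(-12*exp(2*v) - 3*exp(v))*exp(v)/(6*exp(2*v) + 3*exp(v))^2 - 2*exp(v)/(6*exp(2*v) + 3*exp(v))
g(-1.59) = -0.47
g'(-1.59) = 0.14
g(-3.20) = -0.62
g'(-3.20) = 0.05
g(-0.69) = -0.33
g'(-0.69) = 0.17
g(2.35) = -0.03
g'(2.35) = 0.03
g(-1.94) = -0.52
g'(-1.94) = 0.12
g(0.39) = -0.17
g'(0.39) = 0.13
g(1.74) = -0.05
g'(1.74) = 0.05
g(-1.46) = -0.46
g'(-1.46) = 0.14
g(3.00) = -0.02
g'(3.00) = 0.02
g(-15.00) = -0.67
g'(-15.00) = 0.00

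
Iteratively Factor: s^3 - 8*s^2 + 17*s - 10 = (s - 5)*(s^2 - 3*s + 2) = (s - 5)*(s - 2)*(s - 1)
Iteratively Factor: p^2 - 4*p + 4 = (p - 2)*(p - 2)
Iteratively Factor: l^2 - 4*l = (l)*(l - 4)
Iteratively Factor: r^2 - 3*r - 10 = (r - 5)*(r + 2)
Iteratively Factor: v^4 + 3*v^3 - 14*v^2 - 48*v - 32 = (v + 2)*(v^3 + v^2 - 16*v - 16) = (v + 1)*(v + 2)*(v^2 - 16) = (v - 4)*(v + 1)*(v + 2)*(v + 4)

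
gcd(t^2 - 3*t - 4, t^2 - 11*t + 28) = t - 4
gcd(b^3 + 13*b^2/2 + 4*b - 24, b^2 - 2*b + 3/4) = b - 3/2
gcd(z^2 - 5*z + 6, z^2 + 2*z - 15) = z - 3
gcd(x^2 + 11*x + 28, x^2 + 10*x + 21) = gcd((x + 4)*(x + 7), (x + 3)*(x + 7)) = x + 7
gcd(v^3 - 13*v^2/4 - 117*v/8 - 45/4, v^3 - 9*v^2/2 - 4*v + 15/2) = v + 3/2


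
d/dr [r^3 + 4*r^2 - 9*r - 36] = 3*r^2 + 8*r - 9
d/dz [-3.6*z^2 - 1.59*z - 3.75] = -7.2*z - 1.59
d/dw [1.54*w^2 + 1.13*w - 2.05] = 3.08*w + 1.13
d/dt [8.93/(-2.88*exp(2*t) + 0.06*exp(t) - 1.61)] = (51.4368*exp(t) - 0.5358)*exp(t)/(2.88*exp(2*t) - 0.06*exp(t) + 1.61)^2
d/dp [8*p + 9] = 8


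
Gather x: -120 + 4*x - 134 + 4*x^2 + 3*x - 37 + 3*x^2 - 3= 7*x^2 + 7*x - 294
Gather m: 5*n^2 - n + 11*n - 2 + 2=5*n^2 + 10*n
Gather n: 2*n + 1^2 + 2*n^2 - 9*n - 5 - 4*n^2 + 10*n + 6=-2*n^2 + 3*n + 2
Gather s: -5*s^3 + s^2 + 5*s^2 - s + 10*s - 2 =-5*s^3 + 6*s^2 + 9*s - 2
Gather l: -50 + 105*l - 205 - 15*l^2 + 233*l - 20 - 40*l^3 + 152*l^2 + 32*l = -40*l^3 + 137*l^2 + 370*l - 275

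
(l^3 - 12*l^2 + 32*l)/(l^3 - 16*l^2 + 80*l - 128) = l/(l - 4)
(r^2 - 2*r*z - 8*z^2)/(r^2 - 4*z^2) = (-r + 4*z)/(-r + 2*z)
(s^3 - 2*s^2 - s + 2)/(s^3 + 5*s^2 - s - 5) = (s - 2)/(s + 5)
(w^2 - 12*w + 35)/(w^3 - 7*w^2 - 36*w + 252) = (w - 5)/(w^2 - 36)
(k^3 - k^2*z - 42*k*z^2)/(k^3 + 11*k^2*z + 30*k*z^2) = (k - 7*z)/(k + 5*z)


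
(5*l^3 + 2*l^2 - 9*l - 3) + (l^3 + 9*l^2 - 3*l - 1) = 6*l^3 + 11*l^2 - 12*l - 4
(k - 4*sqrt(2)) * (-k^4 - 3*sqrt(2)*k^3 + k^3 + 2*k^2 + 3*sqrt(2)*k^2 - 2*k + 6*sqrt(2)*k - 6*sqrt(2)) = -k^5 + k^4 + sqrt(2)*k^4 - sqrt(2)*k^3 + 26*k^3 - 26*k^2 - 2*sqrt(2)*k^2 - 48*k + 2*sqrt(2)*k + 48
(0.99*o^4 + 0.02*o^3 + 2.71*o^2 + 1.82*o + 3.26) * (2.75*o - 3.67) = 2.7225*o^5 - 3.5783*o^4 + 7.3791*o^3 - 4.9407*o^2 + 2.2856*o - 11.9642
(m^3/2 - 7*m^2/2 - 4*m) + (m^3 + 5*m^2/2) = 3*m^3/2 - m^2 - 4*m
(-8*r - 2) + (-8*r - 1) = -16*r - 3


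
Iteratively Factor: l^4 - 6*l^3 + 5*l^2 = (l - 5)*(l^3 - l^2) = l*(l - 5)*(l^2 - l) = l*(l - 5)*(l - 1)*(l)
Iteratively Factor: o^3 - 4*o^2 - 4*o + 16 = (o - 4)*(o^2 - 4) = (o - 4)*(o + 2)*(o - 2)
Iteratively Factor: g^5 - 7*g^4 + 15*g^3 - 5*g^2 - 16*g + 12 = (g - 3)*(g^4 - 4*g^3 + 3*g^2 + 4*g - 4) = (g - 3)*(g - 1)*(g^3 - 3*g^2 + 4) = (g - 3)*(g - 1)*(g + 1)*(g^2 - 4*g + 4) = (g - 3)*(g - 2)*(g - 1)*(g + 1)*(g - 2)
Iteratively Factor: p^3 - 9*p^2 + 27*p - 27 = (p - 3)*(p^2 - 6*p + 9) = (p - 3)^2*(p - 3)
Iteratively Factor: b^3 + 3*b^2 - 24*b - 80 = (b - 5)*(b^2 + 8*b + 16) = (b - 5)*(b + 4)*(b + 4)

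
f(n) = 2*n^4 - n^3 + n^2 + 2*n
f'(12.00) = 13418.00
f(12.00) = 39912.00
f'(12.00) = 13418.00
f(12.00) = 39912.00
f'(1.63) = 31.94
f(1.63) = 15.70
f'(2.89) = 175.82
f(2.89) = 129.51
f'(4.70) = 775.71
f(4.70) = 903.60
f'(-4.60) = -849.37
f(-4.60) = 1004.79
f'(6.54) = 2124.58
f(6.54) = 3434.94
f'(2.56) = 121.68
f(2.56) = 80.80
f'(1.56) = 28.19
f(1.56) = 13.60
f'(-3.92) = -533.83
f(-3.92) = 540.02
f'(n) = 8*n^3 - 3*n^2 + 2*n + 2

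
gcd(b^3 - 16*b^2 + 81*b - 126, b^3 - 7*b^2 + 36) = b^2 - 9*b + 18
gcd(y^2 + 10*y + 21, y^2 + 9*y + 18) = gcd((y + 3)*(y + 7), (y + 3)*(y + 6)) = y + 3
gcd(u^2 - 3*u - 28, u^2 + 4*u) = u + 4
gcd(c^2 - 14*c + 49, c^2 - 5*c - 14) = c - 7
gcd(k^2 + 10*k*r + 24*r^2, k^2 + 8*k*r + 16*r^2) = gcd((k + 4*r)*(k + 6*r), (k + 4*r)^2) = k + 4*r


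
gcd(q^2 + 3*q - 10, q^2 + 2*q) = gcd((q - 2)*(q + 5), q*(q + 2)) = 1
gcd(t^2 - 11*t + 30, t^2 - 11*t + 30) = t^2 - 11*t + 30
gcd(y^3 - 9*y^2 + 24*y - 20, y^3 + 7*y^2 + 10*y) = 1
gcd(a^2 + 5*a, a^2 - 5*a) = a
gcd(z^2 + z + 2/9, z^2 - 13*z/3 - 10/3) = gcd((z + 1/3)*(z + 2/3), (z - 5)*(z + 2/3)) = z + 2/3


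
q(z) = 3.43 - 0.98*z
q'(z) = -0.980000000000000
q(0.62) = 2.82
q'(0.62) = -0.98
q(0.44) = 3.00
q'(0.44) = -0.98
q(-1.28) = 4.68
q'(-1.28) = -0.98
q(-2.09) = 5.48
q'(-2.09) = -0.98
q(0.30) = 3.14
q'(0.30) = -0.98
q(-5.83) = 9.14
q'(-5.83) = -0.98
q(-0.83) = 4.24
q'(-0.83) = -0.98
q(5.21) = -1.68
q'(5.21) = -0.98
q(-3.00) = 6.37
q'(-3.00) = -0.98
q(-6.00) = 9.31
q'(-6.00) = -0.98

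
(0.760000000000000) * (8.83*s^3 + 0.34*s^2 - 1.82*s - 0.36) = 6.7108*s^3 + 0.2584*s^2 - 1.3832*s - 0.2736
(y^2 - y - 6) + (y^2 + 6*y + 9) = 2*y^2 + 5*y + 3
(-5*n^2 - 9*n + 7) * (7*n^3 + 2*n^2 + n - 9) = -35*n^5 - 73*n^4 + 26*n^3 + 50*n^2 + 88*n - 63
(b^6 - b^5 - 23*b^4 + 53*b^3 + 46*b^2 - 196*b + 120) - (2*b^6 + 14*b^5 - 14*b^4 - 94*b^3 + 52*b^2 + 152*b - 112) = -b^6 - 15*b^5 - 9*b^4 + 147*b^3 - 6*b^2 - 348*b + 232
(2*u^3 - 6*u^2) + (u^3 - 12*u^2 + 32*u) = 3*u^3 - 18*u^2 + 32*u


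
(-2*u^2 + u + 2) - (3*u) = -2*u^2 - 2*u + 2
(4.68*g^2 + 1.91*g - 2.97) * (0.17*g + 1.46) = 0.7956*g^3 + 7.1575*g^2 + 2.2837*g - 4.3362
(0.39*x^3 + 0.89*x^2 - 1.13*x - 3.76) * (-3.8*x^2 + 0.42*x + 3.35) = -1.482*x^5 - 3.2182*x^4 + 5.9743*x^3 + 16.7949*x^2 - 5.3647*x - 12.596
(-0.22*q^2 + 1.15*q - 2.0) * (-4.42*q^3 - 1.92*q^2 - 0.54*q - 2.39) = 0.9724*q^5 - 4.6606*q^4 + 6.7508*q^3 + 3.7448*q^2 - 1.6685*q + 4.78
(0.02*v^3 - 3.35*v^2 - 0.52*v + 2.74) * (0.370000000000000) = 0.0074*v^3 - 1.2395*v^2 - 0.1924*v + 1.0138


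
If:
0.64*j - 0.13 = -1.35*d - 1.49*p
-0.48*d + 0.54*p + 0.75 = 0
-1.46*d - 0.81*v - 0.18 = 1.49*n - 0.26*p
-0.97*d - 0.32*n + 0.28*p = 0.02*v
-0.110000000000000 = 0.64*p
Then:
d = 1.37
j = -2.28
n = -4.67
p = -0.17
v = 5.84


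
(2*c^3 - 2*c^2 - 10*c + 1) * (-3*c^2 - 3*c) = -6*c^5 + 36*c^3 + 27*c^2 - 3*c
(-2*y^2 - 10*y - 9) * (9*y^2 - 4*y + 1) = -18*y^4 - 82*y^3 - 43*y^2 + 26*y - 9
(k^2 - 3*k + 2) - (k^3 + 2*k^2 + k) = -k^3 - k^2 - 4*k + 2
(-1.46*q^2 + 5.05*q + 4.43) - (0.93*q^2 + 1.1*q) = -2.39*q^2 + 3.95*q + 4.43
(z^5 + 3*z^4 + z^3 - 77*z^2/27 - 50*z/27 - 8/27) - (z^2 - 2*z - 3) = z^5 + 3*z^4 + z^3 - 104*z^2/27 + 4*z/27 + 73/27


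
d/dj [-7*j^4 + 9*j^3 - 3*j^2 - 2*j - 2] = -28*j^3 + 27*j^2 - 6*j - 2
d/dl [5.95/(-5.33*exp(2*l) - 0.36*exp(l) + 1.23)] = (63.427*exp(l) + 2.142)*exp(l)/(5.33*exp(2*l) + 0.36*exp(l) - 1.23)^2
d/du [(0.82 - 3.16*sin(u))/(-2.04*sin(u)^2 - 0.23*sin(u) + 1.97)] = (-6.4464*sin(u)^2 + 3.3456*sin(u) - 6.0366)*cos(u)/(4.1616*sin(u)^4 + 0.9384*sin(u)^3 - 7.9847*sin(u)^2 - 0.9062*sin(u) + 3.8809)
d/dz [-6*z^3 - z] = -18*z^2 - 1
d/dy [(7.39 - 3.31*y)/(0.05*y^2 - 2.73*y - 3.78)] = (0.1655*y^2 - 0.739000000000001*y + 32.6865)/(0.0025*y^4 - 0.273*y^3 + 7.0749*y^2 + 20.6388*y + 14.2884)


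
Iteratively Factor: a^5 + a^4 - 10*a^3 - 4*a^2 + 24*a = (a - 2)*(a^4 + 3*a^3 - 4*a^2 - 12*a) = (a - 2)*(a + 2)*(a^3 + a^2 - 6*a) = (a - 2)^2*(a + 2)*(a^2 + 3*a) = a*(a - 2)^2*(a + 2)*(a + 3)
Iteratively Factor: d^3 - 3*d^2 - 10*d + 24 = (d - 4)*(d^2 + d - 6) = (d - 4)*(d + 3)*(d - 2)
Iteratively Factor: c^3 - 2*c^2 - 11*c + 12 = (c + 3)*(c^2 - 5*c + 4) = (c - 4)*(c + 3)*(c - 1)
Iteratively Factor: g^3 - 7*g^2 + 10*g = (g - 5)*(g^2 - 2*g) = g*(g - 5)*(g - 2)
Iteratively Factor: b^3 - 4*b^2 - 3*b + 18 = (b + 2)*(b^2 - 6*b + 9) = (b - 3)*(b + 2)*(b - 3)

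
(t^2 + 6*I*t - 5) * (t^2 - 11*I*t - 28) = t^4 - 5*I*t^3 + 33*t^2 - 113*I*t + 140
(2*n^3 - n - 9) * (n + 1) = 2*n^4 + 2*n^3 - n^2 - 10*n - 9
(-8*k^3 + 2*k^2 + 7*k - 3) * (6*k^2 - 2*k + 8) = -48*k^5 + 28*k^4 - 26*k^3 - 16*k^2 + 62*k - 24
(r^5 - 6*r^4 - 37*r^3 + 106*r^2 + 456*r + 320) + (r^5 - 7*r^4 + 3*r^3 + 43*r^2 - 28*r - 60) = 2*r^5 - 13*r^4 - 34*r^3 + 149*r^2 + 428*r + 260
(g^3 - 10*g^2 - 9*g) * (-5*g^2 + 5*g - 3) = -5*g^5 + 55*g^4 - 8*g^3 - 15*g^2 + 27*g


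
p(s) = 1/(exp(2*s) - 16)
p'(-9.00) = 0.00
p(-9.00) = -0.06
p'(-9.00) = 0.00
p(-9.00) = -0.06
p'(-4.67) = -0.00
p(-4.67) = -0.06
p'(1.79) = -0.18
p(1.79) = 0.05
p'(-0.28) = -0.00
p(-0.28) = -0.06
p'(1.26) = -1.95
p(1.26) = -0.28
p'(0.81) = -0.08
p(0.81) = -0.09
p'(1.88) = -0.12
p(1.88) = 0.04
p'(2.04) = -0.06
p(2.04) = 0.02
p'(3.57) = -0.00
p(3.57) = 0.00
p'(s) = -2*exp(2*s)/(exp(2*s) - 16)^2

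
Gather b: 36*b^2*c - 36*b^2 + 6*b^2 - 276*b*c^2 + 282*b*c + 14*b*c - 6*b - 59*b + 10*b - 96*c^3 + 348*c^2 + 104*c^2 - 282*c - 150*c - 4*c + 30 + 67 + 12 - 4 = b^2*(36*c - 30) + b*(-276*c^2 + 296*c - 55) - 96*c^3 + 452*c^2 - 436*c + 105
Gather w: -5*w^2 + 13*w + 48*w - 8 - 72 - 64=-5*w^2 + 61*w - 144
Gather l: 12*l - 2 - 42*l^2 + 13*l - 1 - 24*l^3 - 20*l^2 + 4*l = -24*l^3 - 62*l^2 + 29*l - 3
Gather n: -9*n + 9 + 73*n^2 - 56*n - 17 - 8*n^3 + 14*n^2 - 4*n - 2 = -8*n^3 + 87*n^2 - 69*n - 10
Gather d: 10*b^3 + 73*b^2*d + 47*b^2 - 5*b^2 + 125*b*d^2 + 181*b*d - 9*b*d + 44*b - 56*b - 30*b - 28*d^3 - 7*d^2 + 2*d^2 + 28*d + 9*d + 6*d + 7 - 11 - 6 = 10*b^3 + 42*b^2 - 42*b - 28*d^3 + d^2*(125*b - 5) + d*(73*b^2 + 172*b + 43) - 10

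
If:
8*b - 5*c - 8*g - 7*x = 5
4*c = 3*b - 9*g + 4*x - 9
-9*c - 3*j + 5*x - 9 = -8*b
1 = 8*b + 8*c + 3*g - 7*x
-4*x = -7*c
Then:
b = 37/67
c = 20/67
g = -48/67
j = -104/67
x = 35/67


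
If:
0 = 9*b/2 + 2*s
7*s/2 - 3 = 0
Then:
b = -8/21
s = 6/7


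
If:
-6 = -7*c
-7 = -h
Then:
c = 6/7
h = 7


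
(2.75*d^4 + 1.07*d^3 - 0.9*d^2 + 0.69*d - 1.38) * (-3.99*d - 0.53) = -10.9725*d^5 - 5.7268*d^4 + 3.0239*d^3 - 2.2761*d^2 + 5.1405*d + 0.7314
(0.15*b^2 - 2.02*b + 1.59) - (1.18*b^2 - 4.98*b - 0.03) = -1.03*b^2 + 2.96*b + 1.62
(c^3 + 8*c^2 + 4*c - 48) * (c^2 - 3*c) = c^5 + 5*c^4 - 20*c^3 - 60*c^2 + 144*c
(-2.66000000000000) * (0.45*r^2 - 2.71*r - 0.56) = -1.197*r^2 + 7.2086*r + 1.4896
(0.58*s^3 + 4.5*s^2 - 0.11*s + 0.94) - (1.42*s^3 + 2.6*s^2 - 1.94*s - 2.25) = -0.84*s^3 + 1.9*s^2 + 1.83*s + 3.19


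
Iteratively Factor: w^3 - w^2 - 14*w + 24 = (w - 2)*(w^2 + w - 12) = (w - 2)*(w + 4)*(w - 3)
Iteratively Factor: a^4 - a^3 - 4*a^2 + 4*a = (a - 2)*(a^3 + a^2 - 2*a) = a*(a - 2)*(a^2 + a - 2) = a*(a - 2)*(a - 1)*(a + 2)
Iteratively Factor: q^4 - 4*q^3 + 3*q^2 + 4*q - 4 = (q - 2)*(q^3 - 2*q^2 - q + 2) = (q - 2)^2*(q^2 - 1) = (q - 2)^2*(q - 1)*(q + 1)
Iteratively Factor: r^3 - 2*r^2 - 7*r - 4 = (r + 1)*(r^2 - 3*r - 4) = (r + 1)^2*(r - 4)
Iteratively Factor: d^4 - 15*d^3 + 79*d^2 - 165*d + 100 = (d - 5)*(d^3 - 10*d^2 + 29*d - 20) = (d - 5)*(d - 1)*(d^2 - 9*d + 20) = (d - 5)*(d - 4)*(d - 1)*(d - 5)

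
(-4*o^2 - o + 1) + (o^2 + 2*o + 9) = -3*o^2 + o + 10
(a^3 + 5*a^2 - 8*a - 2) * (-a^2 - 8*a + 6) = -a^5 - 13*a^4 - 26*a^3 + 96*a^2 - 32*a - 12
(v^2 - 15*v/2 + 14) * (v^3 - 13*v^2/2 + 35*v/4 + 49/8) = v^5 - 14*v^4 + 143*v^3/2 - 301*v^2/2 + 1225*v/16 + 343/4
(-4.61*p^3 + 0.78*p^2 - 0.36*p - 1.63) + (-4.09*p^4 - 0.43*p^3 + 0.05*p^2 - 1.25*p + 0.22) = -4.09*p^4 - 5.04*p^3 + 0.83*p^2 - 1.61*p - 1.41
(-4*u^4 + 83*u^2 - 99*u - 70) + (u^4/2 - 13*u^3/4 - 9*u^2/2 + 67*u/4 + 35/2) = -7*u^4/2 - 13*u^3/4 + 157*u^2/2 - 329*u/4 - 105/2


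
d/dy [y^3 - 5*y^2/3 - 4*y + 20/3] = 3*y^2 - 10*y/3 - 4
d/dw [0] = 0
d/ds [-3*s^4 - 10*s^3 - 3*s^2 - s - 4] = -12*s^3 - 30*s^2 - 6*s - 1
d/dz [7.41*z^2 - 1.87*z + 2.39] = 14.82*z - 1.87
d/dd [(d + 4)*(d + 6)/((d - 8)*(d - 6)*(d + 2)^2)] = 2*(-d^4 - 8*d^3 + 68*d^2 + 312*d - 336)/(d^7 - 22*d^6 + 136*d^5 + 80*d^4 - 2480*d^3 + 32*d^2 + 16896*d + 18432)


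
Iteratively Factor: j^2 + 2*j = (j + 2)*(j)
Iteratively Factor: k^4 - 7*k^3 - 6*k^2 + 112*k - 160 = (k - 5)*(k^3 - 2*k^2 - 16*k + 32) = (k - 5)*(k + 4)*(k^2 - 6*k + 8) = (k - 5)*(k - 2)*(k + 4)*(k - 4)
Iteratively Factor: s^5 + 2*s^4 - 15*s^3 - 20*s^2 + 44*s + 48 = (s + 2)*(s^4 - 15*s^2 + 10*s + 24) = (s - 2)*(s + 2)*(s^3 + 2*s^2 - 11*s - 12) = (s - 3)*(s - 2)*(s + 2)*(s^2 + 5*s + 4) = (s - 3)*(s - 2)*(s + 1)*(s + 2)*(s + 4)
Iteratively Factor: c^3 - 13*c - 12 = (c + 1)*(c^2 - c - 12) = (c + 1)*(c + 3)*(c - 4)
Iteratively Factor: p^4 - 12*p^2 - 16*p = (p)*(p^3 - 12*p - 16) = p*(p + 2)*(p^2 - 2*p - 8) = p*(p - 4)*(p + 2)*(p + 2)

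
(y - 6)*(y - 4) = y^2 - 10*y + 24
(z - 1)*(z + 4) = z^2 + 3*z - 4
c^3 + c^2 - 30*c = c*(c - 5)*(c + 6)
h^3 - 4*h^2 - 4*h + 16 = (h - 4)*(h - 2)*(h + 2)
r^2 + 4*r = r*(r + 4)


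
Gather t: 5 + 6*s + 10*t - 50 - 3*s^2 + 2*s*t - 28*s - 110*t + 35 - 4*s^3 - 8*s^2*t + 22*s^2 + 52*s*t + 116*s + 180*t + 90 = -4*s^3 + 19*s^2 + 94*s + t*(-8*s^2 + 54*s + 80) + 80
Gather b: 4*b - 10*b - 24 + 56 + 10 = 42 - 6*b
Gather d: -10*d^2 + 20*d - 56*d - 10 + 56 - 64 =-10*d^2 - 36*d - 18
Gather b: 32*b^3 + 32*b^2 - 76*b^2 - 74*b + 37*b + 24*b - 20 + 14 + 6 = 32*b^3 - 44*b^2 - 13*b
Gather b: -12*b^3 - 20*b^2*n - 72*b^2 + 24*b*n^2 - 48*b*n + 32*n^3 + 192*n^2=-12*b^3 + b^2*(-20*n - 72) + b*(24*n^2 - 48*n) + 32*n^3 + 192*n^2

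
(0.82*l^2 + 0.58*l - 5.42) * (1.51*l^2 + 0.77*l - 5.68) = 1.2382*l^4 + 1.5072*l^3 - 12.3952*l^2 - 7.4678*l + 30.7856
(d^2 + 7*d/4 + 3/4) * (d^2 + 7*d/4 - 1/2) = d^4 + 7*d^3/2 + 53*d^2/16 + 7*d/16 - 3/8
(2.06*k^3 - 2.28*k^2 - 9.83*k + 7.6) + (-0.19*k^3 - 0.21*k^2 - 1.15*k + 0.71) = 1.87*k^3 - 2.49*k^2 - 10.98*k + 8.31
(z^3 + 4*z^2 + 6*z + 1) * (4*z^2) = 4*z^5 + 16*z^4 + 24*z^3 + 4*z^2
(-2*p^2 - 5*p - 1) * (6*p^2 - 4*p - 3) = -12*p^4 - 22*p^3 + 20*p^2 + 19*p + 3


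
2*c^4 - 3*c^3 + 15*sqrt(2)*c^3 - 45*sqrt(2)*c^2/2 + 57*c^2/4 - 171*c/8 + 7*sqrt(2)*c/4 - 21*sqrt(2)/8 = (c - 3/2)*(c + 7*sqrt(2))*(sqrt(2)*c + 1/2)^2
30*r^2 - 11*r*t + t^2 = (-6*r + t)*(-5*r + t)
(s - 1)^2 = s^2 - 2*s + 1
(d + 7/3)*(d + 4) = d^2 + 19*d/3 + 28/3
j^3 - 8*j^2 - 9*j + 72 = (j - 8)*(j - 3)*(j + 3)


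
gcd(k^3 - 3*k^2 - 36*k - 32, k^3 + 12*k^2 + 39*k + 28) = k^2 + 5*k + 4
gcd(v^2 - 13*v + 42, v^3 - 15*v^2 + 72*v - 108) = v - 6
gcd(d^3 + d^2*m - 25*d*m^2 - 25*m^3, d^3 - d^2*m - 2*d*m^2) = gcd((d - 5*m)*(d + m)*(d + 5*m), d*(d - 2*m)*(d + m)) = d + m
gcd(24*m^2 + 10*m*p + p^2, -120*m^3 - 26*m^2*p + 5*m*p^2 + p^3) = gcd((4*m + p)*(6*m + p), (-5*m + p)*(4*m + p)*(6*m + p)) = 24*m^2 + 10*m*p + p^2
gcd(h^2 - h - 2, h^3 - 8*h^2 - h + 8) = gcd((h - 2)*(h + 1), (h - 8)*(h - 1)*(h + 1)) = h + 1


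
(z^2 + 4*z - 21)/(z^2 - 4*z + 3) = (z + 7)/(z - 1)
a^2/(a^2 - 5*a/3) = 3*a/(3*a - 5)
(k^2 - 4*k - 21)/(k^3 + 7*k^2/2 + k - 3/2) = 2*(k - 7)/(2*k^2 + k - 1)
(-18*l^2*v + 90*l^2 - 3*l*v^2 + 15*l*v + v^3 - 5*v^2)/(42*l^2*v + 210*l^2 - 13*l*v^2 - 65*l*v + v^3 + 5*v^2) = (3*l*v - 15*l + v^2 - 5*v)/(-7*l*v - 35*l + v^2 + 5*v)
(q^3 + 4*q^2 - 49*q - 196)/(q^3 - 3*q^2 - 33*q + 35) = (q^2 + 11*q + 28)/(q^2 + 4*q - 5)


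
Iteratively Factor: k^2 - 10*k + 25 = (k - 5)*(k - 5)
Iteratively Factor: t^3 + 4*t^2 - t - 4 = (t + 4)*(t^2 - 1) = (t - 1)*(t + 4)*(t + 1)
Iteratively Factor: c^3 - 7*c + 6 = (c + 3)*(c^2 - 3*c + 2) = (c - 2)*(c + 3)*(c - 1)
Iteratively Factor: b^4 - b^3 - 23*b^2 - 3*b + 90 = (b + 3)*(b^3 - 4*b^2 - 11*b + 30) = (b - 5)*(b + 3)*(b^2 + b - 6) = (b - 5)*(b + 3)^2*(b - 2)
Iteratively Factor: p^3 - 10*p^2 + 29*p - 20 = (p - 1)*(p^2 - 9*p + 20) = (p - 5)*(p - 1)*(p - 4)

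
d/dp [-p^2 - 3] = -2*p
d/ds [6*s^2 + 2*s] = 12*s + 2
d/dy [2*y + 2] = 2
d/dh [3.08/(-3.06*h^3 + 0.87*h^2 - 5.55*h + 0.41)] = (28.2744*h^2 - 5.3592*h + 17.094)/(3.06*h^3 - 0.87*h^2 + 5.55*h - 0.41)^2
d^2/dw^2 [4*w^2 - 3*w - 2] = 8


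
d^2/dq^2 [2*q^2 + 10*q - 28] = 4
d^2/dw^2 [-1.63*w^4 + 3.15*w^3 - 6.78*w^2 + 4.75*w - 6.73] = -19.56*w^2 + 18.9*w - 13.56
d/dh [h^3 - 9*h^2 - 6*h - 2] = 3*h^2 - 18*h - 6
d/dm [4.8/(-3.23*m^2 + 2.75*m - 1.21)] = (31.008*m - 13.2)/(3.23*m^2 - 2.75*m + 1.21)^2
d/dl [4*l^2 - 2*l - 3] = 8*l - 2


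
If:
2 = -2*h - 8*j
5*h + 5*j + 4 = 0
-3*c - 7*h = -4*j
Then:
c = 73/45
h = -11/15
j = -1/15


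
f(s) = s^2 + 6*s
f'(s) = 2*s + 6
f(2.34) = 19.52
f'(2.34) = 10.68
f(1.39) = 10.27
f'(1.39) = 8.78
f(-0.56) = -3.05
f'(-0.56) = 4.88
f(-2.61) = -8.85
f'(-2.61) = 0.78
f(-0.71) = -3.76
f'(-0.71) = 4.58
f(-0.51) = -2.80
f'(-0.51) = 4.98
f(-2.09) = -8.17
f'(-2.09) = 1.82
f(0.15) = 0.92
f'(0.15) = 6.30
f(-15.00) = 135.00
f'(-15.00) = -24.00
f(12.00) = 216.00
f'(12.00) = 30.00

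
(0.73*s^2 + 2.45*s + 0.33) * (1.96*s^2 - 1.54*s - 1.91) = 1.4308*s^4 + 3.6778*s^3 - 4.5205*s^2 - 5.1877*s - 0.6303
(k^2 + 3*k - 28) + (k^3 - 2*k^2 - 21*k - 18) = k^3 - k^2 - 18*k - 46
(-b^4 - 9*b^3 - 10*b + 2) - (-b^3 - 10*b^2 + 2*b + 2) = -b^4 - 8*b^3 + 10*b^2 - 12*b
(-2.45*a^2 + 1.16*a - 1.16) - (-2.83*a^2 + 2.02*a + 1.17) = 0.38*a^2 - 0.86*a - 2.33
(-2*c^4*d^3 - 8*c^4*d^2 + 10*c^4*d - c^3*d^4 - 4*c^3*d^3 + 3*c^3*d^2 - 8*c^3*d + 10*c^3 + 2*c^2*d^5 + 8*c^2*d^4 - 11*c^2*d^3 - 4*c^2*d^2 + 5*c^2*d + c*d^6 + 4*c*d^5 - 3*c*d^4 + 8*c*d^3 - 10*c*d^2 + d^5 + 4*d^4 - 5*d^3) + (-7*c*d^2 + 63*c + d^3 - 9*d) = -2*c^4*d^3 - 8*c^4*d^2 + 10*c^4*d - c^3*d^4 - 4*c^3*d^3 + 3*c^3*d^2 - 8*c^3*d + 10*c^3 + 2*c^2*d^5 + 8*c^2*d^4 - 11*c^2*d^3 - 4*c^2*d^2 + 5*c^2*d + c*d^6 + 4*c*d^5 - 3*c*d^4 + 8*c*d^3 - 17*c*d^2 + 63*c + d^5 + 4*d^4 - 4*d^3 - 9*d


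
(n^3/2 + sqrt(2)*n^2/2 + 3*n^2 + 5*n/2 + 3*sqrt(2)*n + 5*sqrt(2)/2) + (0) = n^3/2 + sqrt(2)*n^2/2 + 3*n^2 + 5*n/2 + 3*sqrt(2)*n + 5*sqrt(2)/2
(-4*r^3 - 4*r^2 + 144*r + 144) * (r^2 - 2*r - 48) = -4*r^5 + 4*r^4 + 344*r^3 + 48*r^2 - 7200*r - 6912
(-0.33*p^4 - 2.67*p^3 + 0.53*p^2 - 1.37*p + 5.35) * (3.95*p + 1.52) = -1.3035*p^5 - 11.0481*p^4 - 1.9649*p^3 - 4.6059*p^2 + 19.0501*p + 8.132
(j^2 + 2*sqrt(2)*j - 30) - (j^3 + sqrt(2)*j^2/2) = -j^3 - sqrt(2)*j^2/2 + j^2 + 2*sqrt(2)*j - 30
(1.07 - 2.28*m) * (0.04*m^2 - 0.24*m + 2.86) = -0.0912*m^3 + 0.59*m^2 - 6.7776*m + 3.0602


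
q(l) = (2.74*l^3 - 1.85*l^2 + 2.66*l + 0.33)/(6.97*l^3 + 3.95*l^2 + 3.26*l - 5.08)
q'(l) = (-20.91*l^2 - 7.9*l - 3.26)*(2.74*l^3 - 1.85*l^2 + 2.66*l + 0.33)/(6.97*l^3 + 3.95*l^2 + 3.26*l - 5.08)^2 + (8.22*l^2 - 3.7*l + 2.66)/(6.97*l^3 + 3.95*l^2 + 3.26*l - 5.08) = (23.7175*l^4 - 19.2156*l^3 - 65.1959*l^2 + 16.189*l - 14.5886)/(48.5809*l^6 + 55.063*l^5 + 61.0469*l^4 - 45.0612*l^3 - 29.5044*l^2 - 33.1216*l + 25.8064)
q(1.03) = 0.41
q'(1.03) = -0.60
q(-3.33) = 0.57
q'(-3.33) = 0.05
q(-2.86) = 0.60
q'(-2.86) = 0.07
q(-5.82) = 0.49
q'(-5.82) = 0.02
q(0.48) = -0.81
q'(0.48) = -6.75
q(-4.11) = 0.53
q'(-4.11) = 0.04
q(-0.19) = 0.05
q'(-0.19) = -0.63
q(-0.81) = 0.51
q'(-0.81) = -0.64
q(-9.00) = 0.45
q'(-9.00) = 0.01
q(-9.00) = 0.45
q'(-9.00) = 0.01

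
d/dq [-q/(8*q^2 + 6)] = (4*q^2 - 3)/(2*(4*q^2 + 3)^2)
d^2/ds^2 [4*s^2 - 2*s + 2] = 8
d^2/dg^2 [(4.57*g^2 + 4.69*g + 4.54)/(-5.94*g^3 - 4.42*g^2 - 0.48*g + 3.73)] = (-322.492104*g^6 - 992.880504000001*g^5 - 2582.880696*g^4 - 3461.8181*g^3 - 2308.851732*g^2 - 1125.260196*g - 295.748218)/(209.584584*g^9 + 467.860536*g^8 + 398.947032*g^7 - 232.858772*g^6 - 555.34428*g^5 - 279.367068*g^4 + 200.557062*g^3 + 181.906878*g^2 + 20.034576*g - 51.895117)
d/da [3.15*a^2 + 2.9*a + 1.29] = 6.3*a + 2.9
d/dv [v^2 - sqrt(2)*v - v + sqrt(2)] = 2*v - sqrt(2) - 1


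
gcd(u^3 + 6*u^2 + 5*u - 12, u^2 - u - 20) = u + 4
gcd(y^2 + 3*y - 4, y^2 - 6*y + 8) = 1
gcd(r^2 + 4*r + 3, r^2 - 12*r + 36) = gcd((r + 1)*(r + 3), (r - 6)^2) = 1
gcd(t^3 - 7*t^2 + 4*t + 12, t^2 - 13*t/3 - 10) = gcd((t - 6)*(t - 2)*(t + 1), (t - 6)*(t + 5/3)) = t - 6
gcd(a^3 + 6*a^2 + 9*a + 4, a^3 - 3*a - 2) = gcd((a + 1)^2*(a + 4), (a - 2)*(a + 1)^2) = a^2 + 2*a + 1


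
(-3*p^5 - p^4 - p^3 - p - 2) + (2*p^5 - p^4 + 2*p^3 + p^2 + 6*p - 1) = -p^5 - 2*p^4 + p^3 + p^2 + 5*p - 3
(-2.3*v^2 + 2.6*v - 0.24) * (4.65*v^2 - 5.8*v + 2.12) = -10.695*v^4 + 25.43*v^3 - 21.072*v^2 + 6.904*v - 0.5088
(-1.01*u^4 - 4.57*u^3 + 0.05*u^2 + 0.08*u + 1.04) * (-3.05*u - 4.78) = 3.0805*u^5 + 18.7663*u^4 + 21.6921*u^3 - 0.483*u^2 - 3.5544*u - 4.9712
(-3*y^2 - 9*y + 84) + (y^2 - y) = -2*y^2 - 10*y + 84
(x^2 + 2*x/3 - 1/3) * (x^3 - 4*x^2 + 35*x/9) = x^5 - 10*x^4/3 + 8*x^3/9 + 106*x^2/27 - 35*x/27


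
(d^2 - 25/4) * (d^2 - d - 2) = d^4 - d^3 - 33*d^2/4 + 25*d/4 + 25/2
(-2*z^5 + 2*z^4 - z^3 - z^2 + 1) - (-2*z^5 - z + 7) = 2*z^4 - z^3 - z^2 + z - 6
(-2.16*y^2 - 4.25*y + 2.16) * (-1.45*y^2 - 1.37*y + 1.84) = 3.132*y^4 + 9.1217*y^3 - 1.2839*y^2 - 10.7792*y + 3.9744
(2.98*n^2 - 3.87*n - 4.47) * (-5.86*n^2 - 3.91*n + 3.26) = -17.4628*n^4 + 11.0264*n^3 + 51.0407*n^2 + 4.8615*n - 14.5722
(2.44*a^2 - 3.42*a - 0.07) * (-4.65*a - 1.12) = -11.346*a^3 + 13.1702*a^2 + 4.1559*a + 0.0784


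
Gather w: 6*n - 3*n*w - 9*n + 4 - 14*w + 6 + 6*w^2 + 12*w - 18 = -3*n + 6*w^2 + w*(-3*n - 2) - 8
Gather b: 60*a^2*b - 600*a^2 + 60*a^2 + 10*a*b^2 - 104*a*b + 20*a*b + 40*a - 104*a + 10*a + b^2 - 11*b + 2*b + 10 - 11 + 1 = -540*a^2 - 54*a + b^2*(10*a + 1) + b*(60*a^2 - 84*a - 9)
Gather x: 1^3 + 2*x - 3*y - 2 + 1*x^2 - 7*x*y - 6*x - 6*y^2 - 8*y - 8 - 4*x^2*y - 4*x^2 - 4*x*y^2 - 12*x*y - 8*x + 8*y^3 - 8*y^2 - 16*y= x^2*(-4*y - 3) + x*(-4*y^2 - 19*y - 12) + 8*y^3 - 14*y^2 - 27*y - 9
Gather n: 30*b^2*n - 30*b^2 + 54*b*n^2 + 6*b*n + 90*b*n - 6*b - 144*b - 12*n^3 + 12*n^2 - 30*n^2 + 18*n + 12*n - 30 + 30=-30*b^2 - 150*b - 12*n^3 + n^2*(54*b - 18) + n*(30*b^2 + 96*b + 30)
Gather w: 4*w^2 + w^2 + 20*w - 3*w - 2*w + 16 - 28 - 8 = 5*w^2 + 15*w - 20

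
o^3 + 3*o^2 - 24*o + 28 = (o - 2)^2*(o + 7)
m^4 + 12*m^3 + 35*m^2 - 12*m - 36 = (m - 1)*(m + 1)*(m + 6)^2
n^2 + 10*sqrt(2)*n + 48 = (n + 4*sqrt(2))*(n + 6*sqrt(2))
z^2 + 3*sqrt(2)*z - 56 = (z - 4*sqrt(2))*(z + 7*sqrt(2))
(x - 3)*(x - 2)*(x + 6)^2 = x^4 + 7*x^3 - 18*x^2 - 108*x + 216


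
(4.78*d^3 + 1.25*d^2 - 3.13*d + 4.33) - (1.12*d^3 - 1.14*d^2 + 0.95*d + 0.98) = 3.66*d^3 + 2.39*d^2 - 4.08*d + 3.35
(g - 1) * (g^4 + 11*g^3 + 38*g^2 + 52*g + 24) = g^5 + 10*g^4 + 27*g^3 + 14*g^2 - 28*g - 24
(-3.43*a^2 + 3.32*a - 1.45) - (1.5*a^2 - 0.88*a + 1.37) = -4.93*a^2 + 4.2*a - 2.82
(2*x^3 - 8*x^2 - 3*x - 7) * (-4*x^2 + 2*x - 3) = -8*x^5 + 36*x^4 - 10*x^3 + 46*x^2 - 5*x + 21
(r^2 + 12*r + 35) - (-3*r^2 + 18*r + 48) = 4*r^2 - 6*r - 13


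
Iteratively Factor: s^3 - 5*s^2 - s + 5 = (s - 1)*(s^2 - 4*s - 5) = (s - 5)*(s - 1)*(s + 1)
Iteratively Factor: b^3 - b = (b + 1)*(b^2 - b) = b*(b + 1)*(b - 1)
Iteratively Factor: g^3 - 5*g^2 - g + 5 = (g - 1)*(g^2 - 4*g - 5) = (g - 1)*(g + 1)*(g - 5)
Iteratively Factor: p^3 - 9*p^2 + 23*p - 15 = (p - 1)*(p^2 - 8*p + 15) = (p - 5)*(p - 1)*(p - 3)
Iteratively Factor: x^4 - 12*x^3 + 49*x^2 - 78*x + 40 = (x - 2)*(x^3 - 10*x^2 + 29*x - 20) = (x - 5)*(x - 2)*(x^2 - 5*x + 4) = (x - 5)*(x - 4)*(x - 2)*(x - 1)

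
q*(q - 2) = q^2 - 2*q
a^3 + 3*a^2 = a^2*(a + 3)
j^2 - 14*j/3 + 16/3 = (j - 8/3)*(j - 2)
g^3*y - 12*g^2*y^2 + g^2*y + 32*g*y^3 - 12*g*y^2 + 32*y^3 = (g - 8*y)*(g - 4*y)*(g*y + y)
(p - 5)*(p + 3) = p^2 - 2*p - 15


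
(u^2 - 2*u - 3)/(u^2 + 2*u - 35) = (u^2 - 2*u - 3)/(u^2 + 2*u - 35)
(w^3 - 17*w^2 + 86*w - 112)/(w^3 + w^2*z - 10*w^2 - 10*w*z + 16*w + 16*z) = (w - 7)/(w + z)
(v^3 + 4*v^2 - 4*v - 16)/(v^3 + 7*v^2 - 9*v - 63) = (v^3 + 4*v^2 - 4*v - 16)/(v^3 + 7*v^2 - 9*v - 63)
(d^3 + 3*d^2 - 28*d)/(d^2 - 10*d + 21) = d*(d^2 + 3*d - 28)/(d^2 - 10*d + 21)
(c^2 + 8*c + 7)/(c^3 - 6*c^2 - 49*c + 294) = (c + 1)/(c^2 - 13*c + 42)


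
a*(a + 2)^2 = a^3 + 4*a^2 + 4*a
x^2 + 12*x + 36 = (x + 6)^2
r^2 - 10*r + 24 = (r - 6)*(r - 4)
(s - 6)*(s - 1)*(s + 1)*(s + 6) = s^4 - 37*s^2 + 36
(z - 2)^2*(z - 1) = z^3 - 5*z^2 + 8*z - 4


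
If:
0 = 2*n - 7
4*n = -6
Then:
No Solution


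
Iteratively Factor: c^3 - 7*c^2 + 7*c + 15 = (c - 5)*(c^2 - 2*c - 3) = (c - 5)*(c - 3)*(c + 1)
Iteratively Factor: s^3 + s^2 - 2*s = (s - 1)*(s^2 + 2*s) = (s - 1)*(s + 2)*(s)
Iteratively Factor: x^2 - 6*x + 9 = (x - 3)*(x - 3)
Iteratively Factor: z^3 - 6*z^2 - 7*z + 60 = (z - 5)*(z^2 - z - 12) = (z - 5)*(z - 4)*(z + 3)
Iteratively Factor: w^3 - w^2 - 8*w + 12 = (w + 3)*(w^2 - 4*w + 4) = (w - 2)*(w + 3)*(w - 2)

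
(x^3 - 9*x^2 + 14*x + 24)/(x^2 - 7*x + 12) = (x^2 - 5*x - 6)/(x - 3)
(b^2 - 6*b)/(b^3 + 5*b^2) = (b - 6)/(b*(b + 5))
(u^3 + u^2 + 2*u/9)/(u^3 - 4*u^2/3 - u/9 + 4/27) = 3*u*(3*u + 2)/(9*u^2 - 15*u + 4)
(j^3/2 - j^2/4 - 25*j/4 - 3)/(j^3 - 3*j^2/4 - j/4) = (-2*j^3 + j^2 + 25*j + 12)/(j*(-4*j^2 + 3*j + 1))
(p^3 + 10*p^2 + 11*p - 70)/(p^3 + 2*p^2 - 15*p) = (p^2 + 5*p - 14)/(p*(p - 3))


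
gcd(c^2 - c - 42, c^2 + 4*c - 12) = c + 6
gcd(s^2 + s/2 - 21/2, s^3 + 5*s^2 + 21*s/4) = s + 7/2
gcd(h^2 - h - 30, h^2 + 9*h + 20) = h + 5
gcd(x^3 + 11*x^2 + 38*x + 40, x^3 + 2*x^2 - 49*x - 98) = x + 2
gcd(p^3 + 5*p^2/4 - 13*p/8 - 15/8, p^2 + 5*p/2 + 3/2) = p^2 + 5*p/2 + 3/2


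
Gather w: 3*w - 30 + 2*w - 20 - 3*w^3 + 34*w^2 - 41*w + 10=-3*w^3 + 34*w^2 - 36*w - 40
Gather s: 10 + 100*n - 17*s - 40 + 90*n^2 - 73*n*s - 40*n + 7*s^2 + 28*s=90*n^2 + 60*n + 7*s^2 + s*(11 - 73*n) - 30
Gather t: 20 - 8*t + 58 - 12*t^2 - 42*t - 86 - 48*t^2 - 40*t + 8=-60*t^2 - 90*t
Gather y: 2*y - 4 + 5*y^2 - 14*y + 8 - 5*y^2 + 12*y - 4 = 0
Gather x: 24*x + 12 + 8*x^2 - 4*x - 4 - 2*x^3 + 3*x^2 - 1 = -2*x^3 + 11*x^2 + 20*x + 7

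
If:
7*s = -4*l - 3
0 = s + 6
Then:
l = 39/4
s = -6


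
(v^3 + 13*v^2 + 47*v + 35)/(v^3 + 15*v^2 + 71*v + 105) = (v + 1)/(v + 3)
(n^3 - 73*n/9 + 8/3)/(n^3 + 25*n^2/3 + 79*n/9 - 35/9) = (3*n^2 + n - 24)/(3*n^2 + 26*n + 35)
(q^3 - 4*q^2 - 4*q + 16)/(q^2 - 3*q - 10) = (q^2 - 6*q + 8)/(q - 5)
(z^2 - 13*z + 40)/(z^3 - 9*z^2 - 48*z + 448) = (z - 5)/(z^2 - z - 56)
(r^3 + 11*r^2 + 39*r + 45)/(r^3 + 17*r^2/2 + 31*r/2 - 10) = 2*(r^2 + 6*r + 9)/(2*r^2 + 7*r - 4)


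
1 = 1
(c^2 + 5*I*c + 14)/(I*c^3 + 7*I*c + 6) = (-I*c + 7)/(c^2 + 2*I*c + 3)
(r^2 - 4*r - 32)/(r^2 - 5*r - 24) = (r + 4)/(r + 3)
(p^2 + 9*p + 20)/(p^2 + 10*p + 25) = (p + 4)/(p + 5)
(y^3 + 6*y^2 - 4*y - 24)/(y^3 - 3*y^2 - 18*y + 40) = (y^2 + 8*y + 12)/(y^2 - y - 20)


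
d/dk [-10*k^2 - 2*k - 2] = -20*k - 2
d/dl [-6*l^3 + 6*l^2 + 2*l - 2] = -18*l^2 + 12*l + 2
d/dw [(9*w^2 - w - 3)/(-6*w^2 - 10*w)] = 3*(-16*w^2 - 6*w - 5)/(2*w^2*(9*w^2 + 30*w + 25))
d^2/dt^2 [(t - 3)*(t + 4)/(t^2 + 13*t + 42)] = 12*(-2*t^3 - 27*t^2 - 99*t - 51)/(t^6 + 39*t^5 + 633*t^4 + 5473*t^3 + 26586*t^2 + 68796*t + 74088)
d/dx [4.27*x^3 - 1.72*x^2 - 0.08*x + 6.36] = 12.81*x^2 - 3.44*x - 0.08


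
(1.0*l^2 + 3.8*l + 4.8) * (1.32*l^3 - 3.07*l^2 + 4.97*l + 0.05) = 1.32*l^5 + 1.946*l^4 - 0.359999999999998*l^3 + 4.2*l^2 + 24.046*l + 0.24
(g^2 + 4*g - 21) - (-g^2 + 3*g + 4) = 2*g^2 + g - 25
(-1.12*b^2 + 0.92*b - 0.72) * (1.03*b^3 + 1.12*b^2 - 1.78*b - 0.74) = -1.1536*b^5 - 0.3068*b^4 + 2.2824*b^3 - 1.6152*b^2 + 0.6008*b + 0.5328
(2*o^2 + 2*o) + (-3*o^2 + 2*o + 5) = -o^2 + 4*o + 5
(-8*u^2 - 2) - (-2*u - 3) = -8*u^2 + 2*u + 1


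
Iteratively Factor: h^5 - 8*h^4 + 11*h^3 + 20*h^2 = (h + 1)*(h^4 - 9*h^3 + 20*h^2) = (h - 4)*(h + 1)*(h^3 - 5*h^2) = (h - 5)*(h - 4)*(h + 1)*(h^2) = h*(h - 5)*(h - 4)*(h + 1)*(h)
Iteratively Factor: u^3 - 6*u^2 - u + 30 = (u - 3)*(u^2 - 3*u - 10) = (u - 3)*(u + 2)*(u - 5)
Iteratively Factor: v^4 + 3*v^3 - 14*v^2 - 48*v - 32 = (v + 4)*(v^3 - v^2 - 10*v - 8) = (v + 1)*(v + 4)*(v^2 - 2*v - 8) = (v + 1)*(v + 2)*(v + 4)*(v - 4)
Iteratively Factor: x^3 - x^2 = (x - 1)*(x^2) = x*(x - 1)*(x)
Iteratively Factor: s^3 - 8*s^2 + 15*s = (s - 5)*(s^2 - 3*s) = s*(s - 5)*(s - 3)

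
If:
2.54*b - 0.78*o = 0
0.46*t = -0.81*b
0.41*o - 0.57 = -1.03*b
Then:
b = 0.24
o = 0.78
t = -0.42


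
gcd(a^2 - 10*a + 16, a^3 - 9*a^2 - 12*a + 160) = a - 8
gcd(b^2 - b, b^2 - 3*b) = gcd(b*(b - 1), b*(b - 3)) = b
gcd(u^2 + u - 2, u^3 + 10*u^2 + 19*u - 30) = u - 1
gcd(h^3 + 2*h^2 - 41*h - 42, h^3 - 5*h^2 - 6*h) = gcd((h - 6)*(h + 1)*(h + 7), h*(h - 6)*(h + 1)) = h^2 - 5*h - 6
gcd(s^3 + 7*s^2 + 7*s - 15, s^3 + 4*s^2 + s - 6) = s^2 + 2*s - 3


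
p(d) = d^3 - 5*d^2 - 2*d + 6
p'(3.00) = -5.00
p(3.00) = -18.00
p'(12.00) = 310.00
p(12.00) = 990.00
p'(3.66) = 1.59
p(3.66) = -19.27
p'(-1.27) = 15.54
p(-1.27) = -1.57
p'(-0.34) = 1.75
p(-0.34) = 6.06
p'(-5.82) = 157.82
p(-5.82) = -348.86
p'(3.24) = -2.91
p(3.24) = -18.96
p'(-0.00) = -2.00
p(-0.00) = 6.00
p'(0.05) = -2.49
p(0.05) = 5.89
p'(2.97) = -5.24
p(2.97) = -17.85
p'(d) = 3*d^2 - 10*d - 2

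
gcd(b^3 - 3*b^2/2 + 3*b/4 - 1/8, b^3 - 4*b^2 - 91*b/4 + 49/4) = b - 1/2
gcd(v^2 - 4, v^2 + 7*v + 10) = v + 2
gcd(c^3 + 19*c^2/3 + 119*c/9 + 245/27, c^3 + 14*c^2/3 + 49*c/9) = c^2 + 14*c/3 + 49/9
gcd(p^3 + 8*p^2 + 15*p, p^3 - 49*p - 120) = p^2 + 8*p + 15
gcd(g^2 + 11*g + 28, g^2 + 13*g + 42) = g + 7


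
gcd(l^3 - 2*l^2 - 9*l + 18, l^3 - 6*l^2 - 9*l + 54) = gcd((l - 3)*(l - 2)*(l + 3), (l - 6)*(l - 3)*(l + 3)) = l^2 - 9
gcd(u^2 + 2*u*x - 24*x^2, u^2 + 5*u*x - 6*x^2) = u + 6*x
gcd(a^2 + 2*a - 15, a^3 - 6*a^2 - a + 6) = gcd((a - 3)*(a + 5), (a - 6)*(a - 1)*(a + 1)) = 1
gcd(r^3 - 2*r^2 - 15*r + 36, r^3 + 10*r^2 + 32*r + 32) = r + 4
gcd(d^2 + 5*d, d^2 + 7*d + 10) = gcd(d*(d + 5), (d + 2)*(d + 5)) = d + 5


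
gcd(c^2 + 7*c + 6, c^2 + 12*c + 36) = c + 6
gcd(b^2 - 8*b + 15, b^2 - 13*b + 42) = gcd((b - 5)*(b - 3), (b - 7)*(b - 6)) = 1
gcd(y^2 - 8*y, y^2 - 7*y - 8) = y - 8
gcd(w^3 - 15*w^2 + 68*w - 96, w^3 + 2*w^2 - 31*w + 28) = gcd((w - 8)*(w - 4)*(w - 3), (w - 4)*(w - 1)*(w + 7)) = w - 4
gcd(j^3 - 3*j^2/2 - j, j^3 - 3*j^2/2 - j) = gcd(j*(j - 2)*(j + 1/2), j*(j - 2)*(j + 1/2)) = j^3 - 3*j^2/2 - j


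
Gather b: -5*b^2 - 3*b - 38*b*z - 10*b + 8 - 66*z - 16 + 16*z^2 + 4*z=-5*b^2 + b*(-38*z - 13) + 16*z^2 - 62*z - 8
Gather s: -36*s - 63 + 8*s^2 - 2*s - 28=8*s^2 - 38*s - 91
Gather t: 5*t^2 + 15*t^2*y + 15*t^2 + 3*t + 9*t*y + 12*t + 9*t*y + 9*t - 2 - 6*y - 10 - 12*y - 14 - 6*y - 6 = t^2*(15*y + 20) + t*(18*y + 24) - 24*y - 32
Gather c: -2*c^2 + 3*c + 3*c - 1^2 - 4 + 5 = -2*c^2 + 6*c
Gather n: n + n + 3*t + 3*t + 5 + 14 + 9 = 2*n + 6*t + 28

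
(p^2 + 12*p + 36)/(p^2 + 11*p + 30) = (p + 6)/(p + 5)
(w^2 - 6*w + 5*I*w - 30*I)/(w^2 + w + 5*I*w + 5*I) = (w - 6)/(w + 1)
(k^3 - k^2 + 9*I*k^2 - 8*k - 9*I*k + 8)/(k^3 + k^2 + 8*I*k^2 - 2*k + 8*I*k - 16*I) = (k + I)/(k + 2)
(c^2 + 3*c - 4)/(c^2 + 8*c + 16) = (c - 1)/(c + 4)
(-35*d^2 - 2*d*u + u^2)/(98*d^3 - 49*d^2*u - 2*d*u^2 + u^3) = (5*d + u)/(-14*d^2 + 5*d*u + u^2)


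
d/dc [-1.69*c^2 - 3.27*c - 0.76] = -3.38*c - 3.27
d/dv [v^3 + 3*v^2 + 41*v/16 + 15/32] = 3*v^2 + 6*v + 41/16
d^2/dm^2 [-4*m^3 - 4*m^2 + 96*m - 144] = -24*m - 8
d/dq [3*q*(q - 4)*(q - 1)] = 9*q^2 - 30*q + 12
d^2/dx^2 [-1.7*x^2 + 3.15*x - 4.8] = -3.40000000000000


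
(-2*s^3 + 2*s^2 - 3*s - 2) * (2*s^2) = -4*s^5 + 4*s^4 - 6*s^3 - 4*s^2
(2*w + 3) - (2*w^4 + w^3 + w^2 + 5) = -2*w^4 - w^3 - w^2 + 2*w - 2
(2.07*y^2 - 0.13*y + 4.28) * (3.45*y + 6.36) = 7.1415*y^3 + 12.7167*y^2 + 13.9392*y + 27.2208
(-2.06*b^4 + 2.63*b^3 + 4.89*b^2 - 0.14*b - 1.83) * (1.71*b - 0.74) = -3.5226*b^5 + 6.0217*b^4 + 6.4157*b^3 - 3.858*b^2 - 3.0257*b + 1.3542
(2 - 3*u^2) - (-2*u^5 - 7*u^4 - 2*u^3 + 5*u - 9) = 2*u^5 + 7*u^4 + 2*u^3 - 3*u^2 - 5*u + 11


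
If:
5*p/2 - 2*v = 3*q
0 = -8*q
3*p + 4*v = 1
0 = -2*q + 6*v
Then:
No Solution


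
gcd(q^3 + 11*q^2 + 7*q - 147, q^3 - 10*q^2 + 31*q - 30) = q - 3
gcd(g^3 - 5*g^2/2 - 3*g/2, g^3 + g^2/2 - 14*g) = g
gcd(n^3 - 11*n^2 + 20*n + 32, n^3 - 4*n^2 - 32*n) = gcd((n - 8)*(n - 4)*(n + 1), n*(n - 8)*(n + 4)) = n - 8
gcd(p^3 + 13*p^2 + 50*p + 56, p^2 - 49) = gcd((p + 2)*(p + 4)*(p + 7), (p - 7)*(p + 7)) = p + 7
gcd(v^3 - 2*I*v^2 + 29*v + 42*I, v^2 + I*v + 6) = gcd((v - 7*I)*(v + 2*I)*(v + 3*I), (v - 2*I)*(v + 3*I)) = v + 3*I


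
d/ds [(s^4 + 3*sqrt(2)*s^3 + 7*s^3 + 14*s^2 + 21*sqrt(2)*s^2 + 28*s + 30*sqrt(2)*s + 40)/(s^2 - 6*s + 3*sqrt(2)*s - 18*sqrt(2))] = (2*s^5 - 11*s^4 + 12*sqrt(2)*s^4 - 66*sqrt(2)*s^3 - 48*s^3 - 492*sqrt(2)*s^2 - 310*s^2 - 1592*s - 504*sqrt(2)*s - 624*sqrt(2) - 840)/(s^4 - 12*s^3 + 6*sqrt(2)*s^3 - 72*sqrt(2)*s^2 + 54*s^2 - 216*s + 216*sqrt(2)*s + 648)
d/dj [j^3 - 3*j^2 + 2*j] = 3*j^2 - 6*j + 2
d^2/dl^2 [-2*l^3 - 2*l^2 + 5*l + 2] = -12*l - 4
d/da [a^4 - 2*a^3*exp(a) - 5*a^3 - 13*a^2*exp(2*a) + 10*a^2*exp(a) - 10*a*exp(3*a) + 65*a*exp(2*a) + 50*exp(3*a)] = -2*a^3*exp(a) + 4*a^3 - 26*a^2*exp(2*a) + 4*a^2*exp(a) - 15*a^2 - 30*a*exp(3*a) + 104*a*exp(2*a) + 20*a*exp(a) + 140*exp(3*a) + 65*exp(2*a)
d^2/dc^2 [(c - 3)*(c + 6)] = 2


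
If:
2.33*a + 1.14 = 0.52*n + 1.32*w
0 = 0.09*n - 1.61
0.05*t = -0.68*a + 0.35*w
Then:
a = 0.566523605150215*w + 3.5030996661898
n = 17.89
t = -0.704721030042918*w - 47.6421554601812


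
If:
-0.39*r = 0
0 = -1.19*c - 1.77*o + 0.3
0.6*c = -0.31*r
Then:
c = 0.00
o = 0.17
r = 0.00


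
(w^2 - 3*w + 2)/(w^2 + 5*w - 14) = (w - 1)/(w + 7)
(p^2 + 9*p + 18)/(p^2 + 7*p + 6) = (p + 3)/(p + 1)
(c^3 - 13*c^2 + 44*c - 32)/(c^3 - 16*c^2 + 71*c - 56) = (c - 4)/(c - 7)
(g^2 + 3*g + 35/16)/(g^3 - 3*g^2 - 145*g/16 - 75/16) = (4*g + 7)/(4*g^2 - 17*g - 15)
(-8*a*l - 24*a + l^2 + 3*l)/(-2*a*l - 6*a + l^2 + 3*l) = (8*a - l)/(2*a - l)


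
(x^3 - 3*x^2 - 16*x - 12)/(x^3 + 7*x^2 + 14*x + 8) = (x - 6)/(x + 4)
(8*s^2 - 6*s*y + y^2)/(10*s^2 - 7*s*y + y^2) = (-4*s + y)/(-5*s + y)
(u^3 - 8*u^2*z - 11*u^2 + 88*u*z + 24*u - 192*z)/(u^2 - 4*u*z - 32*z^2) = (u^2 - 11*u + 24)/(u + 4*z)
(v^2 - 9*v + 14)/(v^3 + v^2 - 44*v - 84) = (v - 2)/(v^2 + 8*v + 12)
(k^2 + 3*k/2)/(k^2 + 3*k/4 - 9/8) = 4*k/(4*k - 3)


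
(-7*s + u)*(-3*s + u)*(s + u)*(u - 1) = 21*s^3*u - 21*s^3 + 11*s^2*u^2 - 11*s^2*u - 9*s*u^3 + 9*s*u^2 + u^4 - u^3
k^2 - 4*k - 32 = (k - 8)*(k + 4)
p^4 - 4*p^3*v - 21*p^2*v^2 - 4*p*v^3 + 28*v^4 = (p - 7*v)*(p - v)*(p + 2*v)^2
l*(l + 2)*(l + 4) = l^3 + 6*l^2 + 8*l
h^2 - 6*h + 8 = (h - 4)*(h - 2)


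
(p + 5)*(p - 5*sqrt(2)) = p^2 - 5*sqrt(2)*p + 5*p - 25*sqrt(2)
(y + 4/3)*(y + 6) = y^2 + 22*y/3 + 8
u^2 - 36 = (u - 6)*(u + 6)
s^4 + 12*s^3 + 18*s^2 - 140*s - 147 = (s - 3)*(s + 1)*(s + 7)^2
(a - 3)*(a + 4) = a^2 + a - 12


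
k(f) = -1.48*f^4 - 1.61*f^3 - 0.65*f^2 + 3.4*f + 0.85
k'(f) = -5.92*f^3 - 4.83*f^2 - 1.3*f + 3.4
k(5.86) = -2070.76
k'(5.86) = -1361.36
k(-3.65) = -204.61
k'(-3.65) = 231.67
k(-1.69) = -11.05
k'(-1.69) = 20.38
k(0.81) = 1.68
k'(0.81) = -3.97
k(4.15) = -550.30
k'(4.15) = -508.30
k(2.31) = -56.75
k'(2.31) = -98.35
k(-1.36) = -5.99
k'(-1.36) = 11.13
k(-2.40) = -37.90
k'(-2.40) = 60.54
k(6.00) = -2267.99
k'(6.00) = -1457.00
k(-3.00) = -91.61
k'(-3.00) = 123.67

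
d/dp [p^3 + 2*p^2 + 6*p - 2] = 3*p^2 + 4*p + 6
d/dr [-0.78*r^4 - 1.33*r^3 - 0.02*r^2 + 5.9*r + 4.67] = -3.12*r^3 - 3.99*r^2 - 0.04*r + 5.9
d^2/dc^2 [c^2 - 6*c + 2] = 2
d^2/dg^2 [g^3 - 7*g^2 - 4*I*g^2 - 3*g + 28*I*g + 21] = 6*g - 14 - 8*I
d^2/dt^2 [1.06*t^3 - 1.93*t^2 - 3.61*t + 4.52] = 6.36*t - 3.86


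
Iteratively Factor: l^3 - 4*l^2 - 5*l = (l - 5)*(l^2 + l) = l*(l - 5)*(l + 1)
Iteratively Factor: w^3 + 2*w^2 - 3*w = (w - 1)*(w^2 + 3*w) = w*(w - 1)*(w + 3)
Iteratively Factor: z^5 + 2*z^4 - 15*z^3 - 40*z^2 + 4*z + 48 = (z + 2)*(z^4 - 15*z^2 - 10*z + 24) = (z - 4)*(z + 2)*(z^3 + 4*z^2 + z - 6) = (z - 4)*(z + 2)*(z + 3)*(z^2 + z - 2) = (z - 4)*(z - 1)*(z + 2)*(z + 3)*(z + 2)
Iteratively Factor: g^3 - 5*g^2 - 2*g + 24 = (g + 2)*(g^2 - 7*g + 12) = (g - 4)*(g + 2)*(g - 3)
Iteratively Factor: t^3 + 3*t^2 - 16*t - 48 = (t + 4)*(t^2 - t - 12) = (t - 4)*(t + 4)*(t + 3)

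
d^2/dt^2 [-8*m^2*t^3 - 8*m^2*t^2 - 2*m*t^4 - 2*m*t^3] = 4*m*(-12*m*t - 4*m - 6*t^2 - 3*t)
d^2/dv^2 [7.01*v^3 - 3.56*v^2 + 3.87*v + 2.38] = 42.06*v - 7.12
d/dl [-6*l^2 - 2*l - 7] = -12*l - 2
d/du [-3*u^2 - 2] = -6*u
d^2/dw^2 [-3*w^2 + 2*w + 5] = -6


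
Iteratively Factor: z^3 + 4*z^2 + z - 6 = (z + 2)*(z^2 + 2*z - 3) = (z + 2)*(z + 3)*(z - 1)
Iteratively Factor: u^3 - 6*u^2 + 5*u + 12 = (u - 3)*(u^2 - 3*u - 4) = (u - 4)*(u - 3)*(u + 1)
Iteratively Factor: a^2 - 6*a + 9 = (a - 3)*(a - 3)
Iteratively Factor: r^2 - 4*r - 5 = (r + 1)*(r - 5)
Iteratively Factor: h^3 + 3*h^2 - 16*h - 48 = (h + 3)*(h^2 - 16) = (h - 4)*(h + 3)*(h + 4)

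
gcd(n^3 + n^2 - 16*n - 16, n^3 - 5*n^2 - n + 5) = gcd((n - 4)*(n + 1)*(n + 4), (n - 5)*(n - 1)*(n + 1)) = n + 1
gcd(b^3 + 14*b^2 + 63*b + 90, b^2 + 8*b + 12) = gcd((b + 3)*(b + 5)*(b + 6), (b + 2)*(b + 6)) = b + 6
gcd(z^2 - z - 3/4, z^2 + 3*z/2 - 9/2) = z - 3/2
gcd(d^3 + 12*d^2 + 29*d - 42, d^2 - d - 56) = d + 7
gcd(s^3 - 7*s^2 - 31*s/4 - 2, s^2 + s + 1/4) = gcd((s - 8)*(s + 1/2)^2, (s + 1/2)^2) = s^2 + s + 1/4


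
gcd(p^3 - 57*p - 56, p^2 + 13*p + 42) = p + 7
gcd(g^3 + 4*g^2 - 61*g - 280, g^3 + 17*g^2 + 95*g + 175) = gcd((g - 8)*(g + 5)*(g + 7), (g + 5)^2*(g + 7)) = g^2 + 12*g + 35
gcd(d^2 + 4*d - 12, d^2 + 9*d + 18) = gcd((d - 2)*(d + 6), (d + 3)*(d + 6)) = d + 6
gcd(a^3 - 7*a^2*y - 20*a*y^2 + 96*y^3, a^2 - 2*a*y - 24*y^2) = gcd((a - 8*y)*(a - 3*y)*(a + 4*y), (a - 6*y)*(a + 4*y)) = a + 4*y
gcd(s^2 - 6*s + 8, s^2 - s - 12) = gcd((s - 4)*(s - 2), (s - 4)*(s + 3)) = s - 4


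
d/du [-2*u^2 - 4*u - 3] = -4*u - 4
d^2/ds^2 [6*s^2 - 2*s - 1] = 12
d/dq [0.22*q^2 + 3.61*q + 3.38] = 0.44*q + 3.61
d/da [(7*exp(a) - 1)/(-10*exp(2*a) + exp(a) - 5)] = ((7*exp(a) - 1)*(20*exp(a) - 1) - 70*exp(2*a) + 7*exp(a) - 35)*exp(a)/(10*exp(2*a) - exp(a) + 5)^2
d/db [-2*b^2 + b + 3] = 1 - 4*b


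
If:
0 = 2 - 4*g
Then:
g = 1/2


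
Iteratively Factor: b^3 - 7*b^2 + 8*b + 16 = (b - 4)*(b^2 - 3*b - 4) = (b - 4)^2*(b + 1)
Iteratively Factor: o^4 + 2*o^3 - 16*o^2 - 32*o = (o + 4)*(o^3 - 2*o^2 - 8*o) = (o + 2)*(o + 4)*(o^2 - 4*o) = o*(o + 2)*(o + 4)*(o - 4)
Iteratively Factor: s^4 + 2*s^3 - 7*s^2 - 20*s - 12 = (s - 3)*(s^3 + 5*s^2 + 8*s + 4) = (s - 3)*(s + 2)*(s^2 + 3*s + 2) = (s - 3)*(s + 2)^2*(s + 1)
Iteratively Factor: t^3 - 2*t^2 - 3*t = (t - 3)*(t^2 + t) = (t - 3)*(t + 1)*(t)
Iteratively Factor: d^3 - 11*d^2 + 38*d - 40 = (d - 5)*(d^2 - 6*d + 8) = (d - 5)*(d - 4)*(d - 2)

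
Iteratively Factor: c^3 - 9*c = (c - 3)*(c^2 + 3*c) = (c - 3)*(c + 3)*(c)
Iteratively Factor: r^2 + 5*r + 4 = (r + 1)*(r + 4)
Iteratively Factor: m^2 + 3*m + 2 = (m + 1)*(m + 2)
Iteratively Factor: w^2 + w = (w + 1)*(w)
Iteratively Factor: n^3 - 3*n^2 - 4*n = (n)*(n^2 - 3*n - 4) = n*(n + 1)*(n - 4)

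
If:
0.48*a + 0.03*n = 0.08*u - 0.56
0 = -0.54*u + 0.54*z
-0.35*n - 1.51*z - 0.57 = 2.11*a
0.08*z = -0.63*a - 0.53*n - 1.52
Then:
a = -0.83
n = -2.07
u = 1.26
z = 1.26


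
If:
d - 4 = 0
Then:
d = 4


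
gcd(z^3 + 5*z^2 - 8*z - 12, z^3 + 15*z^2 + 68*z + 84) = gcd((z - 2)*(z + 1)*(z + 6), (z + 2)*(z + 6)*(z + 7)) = z + 6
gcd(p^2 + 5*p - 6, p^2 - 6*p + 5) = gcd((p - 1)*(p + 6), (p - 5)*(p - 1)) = p - 1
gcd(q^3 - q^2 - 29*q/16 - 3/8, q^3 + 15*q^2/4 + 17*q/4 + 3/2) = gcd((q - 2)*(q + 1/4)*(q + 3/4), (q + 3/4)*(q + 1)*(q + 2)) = q + 3/4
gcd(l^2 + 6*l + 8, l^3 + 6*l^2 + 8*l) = l^2 + 6*l + 8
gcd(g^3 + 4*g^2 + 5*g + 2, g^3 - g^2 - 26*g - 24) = g + 1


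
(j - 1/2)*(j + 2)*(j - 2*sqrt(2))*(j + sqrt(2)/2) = j^4 - 3*sqrt(2)*j^3/2 + 3*j^3/2 - 9*sqrt(2)*j^2/4 - 3*j^2 - 3*j + 3*sqrt(2)*j/2 + 2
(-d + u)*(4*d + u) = -4*d^2 + 3*d*u + u^2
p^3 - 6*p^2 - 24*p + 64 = (p - 8)*(p - 2)*(p + 4)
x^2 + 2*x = x*(x + 2)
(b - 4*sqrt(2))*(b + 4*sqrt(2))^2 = b^3 + 4*sqrt(2)*b^2 - 32*b - 128*sqrt(2)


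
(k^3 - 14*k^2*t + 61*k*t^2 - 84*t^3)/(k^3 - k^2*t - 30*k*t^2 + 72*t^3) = (k - 7*t)/(k + 6*t)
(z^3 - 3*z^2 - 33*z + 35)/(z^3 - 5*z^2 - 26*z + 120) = (z^2 - 8*z + 7)/(z^2 - 10*z + 24)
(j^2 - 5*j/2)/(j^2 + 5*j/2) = (2*j - 5)/(2*j + 5)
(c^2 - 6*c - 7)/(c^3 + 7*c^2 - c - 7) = (c - 7)/(c^2 + 6*c - 7)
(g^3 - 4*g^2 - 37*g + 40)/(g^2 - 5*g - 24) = (g^2 + 4*g - 5)/(g + 3)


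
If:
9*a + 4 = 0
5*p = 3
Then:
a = -4/9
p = 3/5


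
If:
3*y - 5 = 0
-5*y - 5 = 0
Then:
No Solution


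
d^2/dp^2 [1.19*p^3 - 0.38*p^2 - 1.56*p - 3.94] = 7.14*p - 0.76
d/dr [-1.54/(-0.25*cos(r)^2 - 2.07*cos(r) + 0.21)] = (0.77*cos(r) + 3.1878)*sin(r)/(0.25*cos(r)^2 + 2.07*cos(r) - 0.21)^2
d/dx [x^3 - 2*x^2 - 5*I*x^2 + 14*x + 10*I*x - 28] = 3*x^2 - 4*x - 10*I*x + 14 + 10*I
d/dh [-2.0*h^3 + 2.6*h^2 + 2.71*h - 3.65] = -6.0*h^2 + 5.2*h + 2.71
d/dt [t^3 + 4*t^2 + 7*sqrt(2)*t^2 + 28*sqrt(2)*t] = 3*t^2 + 8*t + 14*sqrt(2)*t + 28*sqrt(2)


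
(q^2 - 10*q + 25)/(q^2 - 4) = (q^2 - 10*q + 25)/(q^2 - 4)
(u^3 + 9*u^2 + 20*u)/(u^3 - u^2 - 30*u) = (u + 4)/(u - 6)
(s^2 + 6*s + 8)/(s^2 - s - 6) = (s + 4)/(s - 3)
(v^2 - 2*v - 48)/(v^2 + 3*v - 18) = (v - 8)/(v - 3)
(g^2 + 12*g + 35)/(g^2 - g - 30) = (g + 7)/(g - 6)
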